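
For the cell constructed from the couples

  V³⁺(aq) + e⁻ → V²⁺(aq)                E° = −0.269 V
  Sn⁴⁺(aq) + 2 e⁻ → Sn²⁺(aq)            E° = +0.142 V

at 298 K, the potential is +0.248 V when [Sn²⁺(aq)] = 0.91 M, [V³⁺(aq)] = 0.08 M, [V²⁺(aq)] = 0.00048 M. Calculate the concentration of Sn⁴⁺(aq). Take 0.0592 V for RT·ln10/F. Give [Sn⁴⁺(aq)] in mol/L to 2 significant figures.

Sn⁴⁺/Sn²⁺ is the cathode (higher E°); E°cell = +0.142 − (−0.269) = +0.411 V with n = 2.
From the Nernst equation, log Q = n(E° − E)/0.0592 = 2·(+0.411 − (+0.248))/0.0592 = 5.507.
The balanced reaction is Sn⁴⁺(aq) + 2 V²⁺(aq) → Sn²⁺(aq) + 2 V³⁺(aq), so Q = ([Sn²⁺(aq)]·[V³⁺(aq)]^2) / ([Sn⁴⁺(aq)]·[V²⁺(aq)]^2).
Isolating [Sn⁴⁺(aq)] in Q = 10^{5.507} yields log [Sn⁴⁺(aq)] = −1.104, i.e. 0.079 M.

0.079 M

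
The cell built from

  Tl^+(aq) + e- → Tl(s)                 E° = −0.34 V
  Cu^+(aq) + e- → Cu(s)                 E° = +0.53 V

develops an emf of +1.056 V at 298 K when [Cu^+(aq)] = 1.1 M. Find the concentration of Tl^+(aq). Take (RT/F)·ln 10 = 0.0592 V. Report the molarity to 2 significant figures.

0.00079 M

Cu⁺/Cu is the cathode (higher E°); E°cell = +0.53 − (−0.34) = +0.87 V with n = 1.
Rearranging E = E° − (0.0592/n)·log Q gives log Q = 1(+0.87 − (+1.056))/0.0592 = −3.142.
The balanced reaction is Cu^+(aq) + Tl(s) → Cu(s) + Tl^+(aq), so Q = [Tl^+(aq)] / [Cu^+(aq)].
Isolating [Tl^+(aq)] in Q = 10^{−3.142} yields log [Tl^+(aq)] = −3.101, i.e. 0.00079 M.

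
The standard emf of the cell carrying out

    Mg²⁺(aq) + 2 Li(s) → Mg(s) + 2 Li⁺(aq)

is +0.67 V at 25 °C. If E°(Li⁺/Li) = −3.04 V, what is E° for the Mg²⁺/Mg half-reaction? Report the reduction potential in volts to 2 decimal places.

In the reaction as written the Mg²⁺/Mg couple is reduced (cathode) and Li⁺/Li is oxidized (anode), so E°cell = E°(Mg²⁺/Mg) − E°(Li⁺/Li).
E°(Mg²⁺/Mg) = E°cell + E°(anode) = +0.67 + (−3.04) = −2.37 V.

−2.37 V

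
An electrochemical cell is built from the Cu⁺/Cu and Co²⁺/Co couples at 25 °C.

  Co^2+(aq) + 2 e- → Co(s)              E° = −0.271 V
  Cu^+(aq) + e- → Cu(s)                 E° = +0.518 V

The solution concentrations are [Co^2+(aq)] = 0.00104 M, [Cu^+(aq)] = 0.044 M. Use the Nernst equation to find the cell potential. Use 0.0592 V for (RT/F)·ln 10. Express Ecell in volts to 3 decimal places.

+0.797 V

The Cu⁺/Cu couple has the more positive E°, so it is the cathode; Co²⁺/Co is the anode.
E°cell = E°cat − E°an = +0.518 − (−0.271) = +0.789 V; n = 2.
Balancing gives 2 Cu^+(aq) + Co(s) → 2 Cu(s) + Co^2+(aq); hence Q = [Co^2+(aq)] / [Cu^+(aq)]^2 = 0.537 (log Q = −0.270).
E = E° − (0.0592/n)·log Q = +0.789 − (0.0592/2)(−0.270) = +0.797 V.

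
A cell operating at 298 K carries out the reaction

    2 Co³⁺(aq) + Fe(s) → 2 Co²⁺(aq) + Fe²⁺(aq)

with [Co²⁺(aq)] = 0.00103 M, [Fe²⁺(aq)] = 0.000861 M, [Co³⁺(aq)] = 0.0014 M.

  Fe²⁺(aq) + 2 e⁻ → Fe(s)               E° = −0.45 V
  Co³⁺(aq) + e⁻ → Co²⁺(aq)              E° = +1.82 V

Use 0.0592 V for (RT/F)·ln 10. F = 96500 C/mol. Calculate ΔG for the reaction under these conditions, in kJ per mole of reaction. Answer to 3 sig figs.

−457 kJ/mol

The standard cell potential is +1.82 − (−0.45) = +2.27 V, with n = 2 electrons in the balanced equation.
Here Q = ([Co²⁺(aq)]^2·[Fe²⁺(aq)]) / [Co³⁺(aq)]^2 = 0.000466 (log Q = −3.332), giving E = +2.27 − (0.0592/2)·(−3.332) = +2.3686 V.
Finally ΔG = −nFE = −(2)(96500 C/mol)(+2.3686 V) = −457 kJ/mol.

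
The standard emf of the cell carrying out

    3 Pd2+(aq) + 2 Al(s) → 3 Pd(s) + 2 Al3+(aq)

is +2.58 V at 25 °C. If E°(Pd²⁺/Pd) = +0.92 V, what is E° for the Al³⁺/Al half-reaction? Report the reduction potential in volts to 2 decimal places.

−1.66 V

In the reaction as written the Pd²⁺/Pd couple is reduced (cathode) and Al³⁺/Al is oxidized (anode), so E°cell = E°(Pd²⁺/Pd) − E°(Al³⁺/Al).
E°(Al³⁺/Al) = E°(cathode) − E°cell = +0.92 − (+2.58) = −1.66 V.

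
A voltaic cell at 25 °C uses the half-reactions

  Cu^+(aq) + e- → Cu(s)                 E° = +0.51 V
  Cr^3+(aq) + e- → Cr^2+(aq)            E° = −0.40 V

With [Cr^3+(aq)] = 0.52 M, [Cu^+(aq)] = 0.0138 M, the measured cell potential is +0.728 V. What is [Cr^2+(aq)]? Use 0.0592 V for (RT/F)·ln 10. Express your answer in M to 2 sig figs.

Cu⁺/Cu is the cathode (higher E°); E°cell = +0.51 − (−0.40) = +0.91 V with n = 1.
From the Nernst equation, log Q = n(E° − E)/0.0592 = 1·(+0.91 − (+0.728))/0.0592 = 3.074.
Balancing electrons gives Cu^+(aq) + Cr^2+(aq) → Cu(s) + Cr^3+(aq); thus Q = [Cr^3+(aq)] / ([Cu^+(aq)]·[Cr^2+(aq)]).
Solving for the unknown gives log [Cr^2+(aq)] = −1.498, so [Cr^2+(aq)] ≈ 0.032 M.

0.032 M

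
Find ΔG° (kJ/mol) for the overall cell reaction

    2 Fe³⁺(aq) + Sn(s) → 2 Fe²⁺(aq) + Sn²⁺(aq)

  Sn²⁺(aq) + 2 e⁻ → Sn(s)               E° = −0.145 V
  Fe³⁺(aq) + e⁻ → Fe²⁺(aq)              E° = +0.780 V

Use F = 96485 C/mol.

−178 kJ/mol

In the reaction as written Fe³⁺(aq) is reduced, so the Fe³⁺/Fe²⁺ couple is the cathode and Sn²⁺/Sn is the anode.
E°cell = +0.780 − (−0.145) = +0.925 V; balancing electrons gives n = 2.
ΔG° = −nFE°cell = −(2)(96485)(+0.925) J/mol = −178 kJ/mol.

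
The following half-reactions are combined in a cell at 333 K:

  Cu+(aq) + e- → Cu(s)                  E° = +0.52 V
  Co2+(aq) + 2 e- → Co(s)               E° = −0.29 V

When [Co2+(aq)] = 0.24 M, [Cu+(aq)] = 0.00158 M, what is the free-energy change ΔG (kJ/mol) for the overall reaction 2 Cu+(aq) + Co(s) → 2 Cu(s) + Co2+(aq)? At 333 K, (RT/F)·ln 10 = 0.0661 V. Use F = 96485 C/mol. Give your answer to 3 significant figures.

With Cu⁺/Cu reduced at the cathode, E°cell = +0.52 − (−0.29) = +0.81 V and n = 2.
Q = [Co2+(aq)] / [Cu+(aq)]^2 = 9.61×10^4, so log Q = 4.983 and E = +0.81 − (0.0661/2)(4.983) = +0.6453 V.
Then ΔG = −nFE = −2 × 96485 × +0.6453 J/mol = −125 kJ/mol.

−125 kJ/mol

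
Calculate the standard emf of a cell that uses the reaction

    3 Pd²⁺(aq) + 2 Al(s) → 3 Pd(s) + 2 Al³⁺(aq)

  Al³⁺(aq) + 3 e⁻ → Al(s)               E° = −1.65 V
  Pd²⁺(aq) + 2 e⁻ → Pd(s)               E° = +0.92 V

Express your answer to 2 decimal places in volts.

+2.57 V

Pd²⁺(aq) gains electrons, so the Pd²⁺/Pd couple is the cathode; the Al³⁺/Al couple is the anode.
E°cell = E°(cathode) − E°(anode) = +0.92 − (−1.65) = +2.57 V.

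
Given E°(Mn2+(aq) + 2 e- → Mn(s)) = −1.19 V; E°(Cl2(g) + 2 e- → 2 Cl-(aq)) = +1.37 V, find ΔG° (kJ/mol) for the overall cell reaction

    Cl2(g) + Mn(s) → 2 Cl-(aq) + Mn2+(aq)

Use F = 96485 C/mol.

In the reaction as written Cl2(g) is reduced, so the Cl₂/Cl⁻ couple is the cathode and Mn²⁺/Mn is the anode.
E°cell = +1.37 − (−1.19) = +2.56 V; balancing electrons gives n = 2.
ΔG° = −nFE°cell = −(2)(96485)(+2.56) J/mol = −494 kJ/mol.

−494 kJ/mol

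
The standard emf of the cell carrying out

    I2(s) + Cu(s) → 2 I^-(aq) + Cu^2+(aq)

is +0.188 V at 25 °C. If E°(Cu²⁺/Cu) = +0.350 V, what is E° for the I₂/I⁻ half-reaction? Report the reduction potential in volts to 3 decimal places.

+0.538 V

In the reaction as written the I₂/I⁻ couple is reduced (cathode) and Cu²⁺/Cu is oxidized (anode), so E°cell = E°(I₂/I⁻) − E°(Cu²⁺/Cu).
E°(I₂/I⁻) = E°cell + E°(anode) = +0.188 + (+0.350) = +0.538 V.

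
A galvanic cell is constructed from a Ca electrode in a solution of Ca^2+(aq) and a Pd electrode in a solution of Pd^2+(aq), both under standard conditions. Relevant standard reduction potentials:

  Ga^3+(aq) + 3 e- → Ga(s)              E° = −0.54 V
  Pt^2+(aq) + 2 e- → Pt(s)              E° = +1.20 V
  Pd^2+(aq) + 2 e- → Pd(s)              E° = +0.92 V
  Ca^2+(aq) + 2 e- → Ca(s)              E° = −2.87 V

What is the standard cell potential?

+3.79 V

Of the two couples in this cell, the one with the more positive reduction potential is reduced at the cathode: here that is Pd²⁺/Pd (+0.92 V); Ca²⁺/Ca (−2.87 V) is the anode.
E°cell = E°(cathode) − E°(anode) = +0.92 − (−2.87) = +3.79 V.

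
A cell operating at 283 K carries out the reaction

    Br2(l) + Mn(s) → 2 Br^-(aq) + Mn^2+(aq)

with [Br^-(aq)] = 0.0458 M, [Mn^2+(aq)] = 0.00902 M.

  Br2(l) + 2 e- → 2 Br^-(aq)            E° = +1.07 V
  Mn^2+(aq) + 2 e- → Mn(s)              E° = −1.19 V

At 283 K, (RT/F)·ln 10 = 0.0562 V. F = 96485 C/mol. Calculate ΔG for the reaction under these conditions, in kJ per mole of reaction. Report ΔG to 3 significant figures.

The standard cell potential is +1.07 − (−1.19) = +2.26 V, with n = 2 electrons in the balanced equation.
Q = [Br^-(aq)]^2·[Mn^2+(aq)] = 1.89×10^−5, so log Q = −4.723 and E = +2.26 − (0.0562/2)(−4.723) = +2.3927 V.
ΔG = −nFE = −(2)(96485)(+2.3927) J/mol = −462 kJ/mol.

−462 kJ/mol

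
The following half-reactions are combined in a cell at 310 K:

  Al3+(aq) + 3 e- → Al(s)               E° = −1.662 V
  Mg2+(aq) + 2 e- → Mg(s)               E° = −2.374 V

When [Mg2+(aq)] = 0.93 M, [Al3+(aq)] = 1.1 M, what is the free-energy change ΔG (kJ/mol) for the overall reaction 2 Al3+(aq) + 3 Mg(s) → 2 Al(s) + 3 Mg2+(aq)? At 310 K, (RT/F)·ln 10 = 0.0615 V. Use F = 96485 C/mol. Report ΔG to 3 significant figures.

−413 kJ/mol

With Al³⁺/Al reduced at the cathode, E°cell = −1.662 − (−2.374) = +0.712 V and n = 6.
The reaction quotient is [Mg2+(aq)]^3 / [Al3+(aq)]^2 = 0.665; by Nernst, E = +0.712 − (0.0615/6)(−0.177) = +0.7138 V.
Finally ΔG = −nFE = −(6)(96485 C/mol)(+0.7138 V) = −413 kJ/mol.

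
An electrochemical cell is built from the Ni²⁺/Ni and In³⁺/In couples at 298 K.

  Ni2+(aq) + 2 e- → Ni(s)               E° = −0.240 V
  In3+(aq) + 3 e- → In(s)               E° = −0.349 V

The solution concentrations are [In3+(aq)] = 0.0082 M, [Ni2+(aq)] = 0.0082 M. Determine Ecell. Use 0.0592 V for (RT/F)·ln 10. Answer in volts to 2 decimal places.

+0.09 V

Since E°(Ni²⁺/Ni) > E°(In³⁺/In), Ni²⁺/Ni serves as the cathode.
E°cell = −0.240 − (−0.349) = +0.109 V, with n = 6 electrons transferred.
Balancing gives 3 Ni2+(aq) + 2 In(s) → 3 Ni(s) + 2 In3+(aq); hence Q = [In3+(aq)]^2 / [Ni2+(aq)]^3 = 122 (log Q = 2.086).
By the Nernst equation, E = +0.109 − (0.0592/6)·(2.086) = +0.09 V.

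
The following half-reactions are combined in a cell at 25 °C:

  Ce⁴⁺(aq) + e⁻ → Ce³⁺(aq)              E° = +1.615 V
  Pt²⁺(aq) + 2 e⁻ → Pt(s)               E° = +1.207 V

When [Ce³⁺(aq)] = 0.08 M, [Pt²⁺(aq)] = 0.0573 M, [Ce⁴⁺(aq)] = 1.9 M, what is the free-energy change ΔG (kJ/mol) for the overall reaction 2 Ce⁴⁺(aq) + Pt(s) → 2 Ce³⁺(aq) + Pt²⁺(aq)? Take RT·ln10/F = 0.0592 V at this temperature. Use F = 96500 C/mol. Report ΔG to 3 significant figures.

The standard cell potential is +1.615 − (+1.207) = +0.408 V, with n = 2 electrons in the balanced equation.
Q = ([Ce³⁺(aq)]^2·[Pt²⁺(aq)]) / [Ce⁴⁺(aq)]^2 = 0.000102, so log Q = −3.993 and E = +0.408 − (0.0592/2)(−3.993) = +0.5262 V.
Then ΔG = −nFE = −2 × 96500 × +0.5262 J/mol = −102 kJ/mol.

−102 kJ/mol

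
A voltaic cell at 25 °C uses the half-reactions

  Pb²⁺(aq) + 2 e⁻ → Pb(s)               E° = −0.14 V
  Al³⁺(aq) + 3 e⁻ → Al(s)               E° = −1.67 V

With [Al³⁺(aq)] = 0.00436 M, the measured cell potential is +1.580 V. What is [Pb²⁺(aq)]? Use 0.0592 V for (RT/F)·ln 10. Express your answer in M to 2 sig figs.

1.3 M

The Pb²⁺/Pb couple has the larger reduction potential, so it is the cathode: E°cell = −0.14 − (−1.67) = +1.53 V and n = 6.
Rearranging E = E° − (0.0592/n)·log Q gives log Q = 6(+1.53 − (+1.580))/0.0592 = −5.068.
The balanced reaction is 3 Pb²⁺(aq) + 2 Al(s) → 3 Pb(s) + 2 Al³⁺(aq), so Q = [Al³⁺(aq)]^2 / [Pb²⁺(aq)]^3.
Solving for the unknown gives log [Pb²⁺(aq)] = 0.116, so [Pb²⁺(aq)] ≈ 1.3 M.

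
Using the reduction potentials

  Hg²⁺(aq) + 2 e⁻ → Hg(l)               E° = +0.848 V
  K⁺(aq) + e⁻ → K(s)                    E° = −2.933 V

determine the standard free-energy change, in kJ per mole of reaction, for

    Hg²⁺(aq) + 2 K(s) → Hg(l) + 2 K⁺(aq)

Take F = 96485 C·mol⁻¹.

In the reaction as written Hg²⁺(aq) is reduced, so the Hg²⁺/Hg couple is the cathode and K⁺/K is the anode.
E°cell = +0.848 − (−2.933) = +3.781 V; balancing electrons gives n = 2.
ΔG° = −nFE°cell = −(2)(96485)(+3.781) J/mol = −730 kJ/mol.

−730 kJ/mol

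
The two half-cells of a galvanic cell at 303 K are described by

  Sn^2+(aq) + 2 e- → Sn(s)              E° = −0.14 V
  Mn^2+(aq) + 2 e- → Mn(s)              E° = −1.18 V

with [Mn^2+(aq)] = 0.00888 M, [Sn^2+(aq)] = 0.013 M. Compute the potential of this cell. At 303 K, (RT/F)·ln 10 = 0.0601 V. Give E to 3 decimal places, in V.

Since E°(Sn²⁺/Sn) > E°(Mn²⁺/Mn), Sn²⁺/Sn serves as the cathode.
E°cell = −0.14 − (−1.18) = +1.04 V, with n = 2 electrons transferred.
The balanced reaction is Sn^2+(aq) + Mn(s) → Sn(s) + Mn^2+(aq), so Q = [Mn^2+(aq)] / [Sn^2+(aq)] = 0.683 and log Q = −0.166.
Applying E = E° − (RT ln10/nF)·log Q gives +1.04 − (0.0601/2)(−0.166) = +1.045 V.

+1.045 V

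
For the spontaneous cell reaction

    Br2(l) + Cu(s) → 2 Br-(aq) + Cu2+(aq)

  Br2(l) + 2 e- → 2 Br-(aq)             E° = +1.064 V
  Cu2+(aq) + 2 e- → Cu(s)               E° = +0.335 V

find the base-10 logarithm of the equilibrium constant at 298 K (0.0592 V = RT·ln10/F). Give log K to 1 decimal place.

log K = 24.6

The Br₂/Br⁻ couple is reduced (cathode); E°cell = +1.064 − (+0.335) = +0.729 V with n = 2.
At equilibrium E = 0, so log K = nE°cell / 0.0592 = (2)(+0.729) / 0.0592 = 24.6.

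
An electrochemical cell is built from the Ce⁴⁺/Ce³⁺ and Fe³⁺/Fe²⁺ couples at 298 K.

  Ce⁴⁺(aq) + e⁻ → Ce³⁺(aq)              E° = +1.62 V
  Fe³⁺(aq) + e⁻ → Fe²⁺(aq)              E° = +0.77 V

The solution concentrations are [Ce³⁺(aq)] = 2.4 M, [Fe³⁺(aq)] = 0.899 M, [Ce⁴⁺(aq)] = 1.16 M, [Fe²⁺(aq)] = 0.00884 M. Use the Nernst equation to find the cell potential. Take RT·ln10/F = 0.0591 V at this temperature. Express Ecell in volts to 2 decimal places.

+0.71 V

Ce⁴⁺/Ce³⁺ is reduced (cathode, E° = +1.62 V) and Fe³⁺/Fe²⁺ is oxidized (anode).
E°cell = E°cat − E°an = +1.62 − (+0.77) = +0.85 V; n = 1.
The balanced reaction is Ce⁴⁺(aq) + Fe²⁺(aq) → Ce³⁺(aq) + Fe³⁺(aq), so Q = ([Ce³⁺(aq)]·[Fe³⁺(aq)]) / ([Ce⁴⁺(aq)]·[Fe²⁺(aq)]) = 210 and log Q = 2.323.
E = E° − (0.0591/n)·log Q = +0.85 − (0.0591/1)(2.323) = +0.71 V.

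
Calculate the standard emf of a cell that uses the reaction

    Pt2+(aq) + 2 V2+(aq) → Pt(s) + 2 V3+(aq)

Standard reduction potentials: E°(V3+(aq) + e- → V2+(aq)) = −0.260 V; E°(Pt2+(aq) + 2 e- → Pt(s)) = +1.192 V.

+1.452 V

In the reaction as written, Pt2+(aq) is reduced (cathode) and V3+(aq) is produced by oxidation at the anode.
E°cell = E°(cathode) − E°(anode) = +1.192 − (−0.260) = +1.452 V.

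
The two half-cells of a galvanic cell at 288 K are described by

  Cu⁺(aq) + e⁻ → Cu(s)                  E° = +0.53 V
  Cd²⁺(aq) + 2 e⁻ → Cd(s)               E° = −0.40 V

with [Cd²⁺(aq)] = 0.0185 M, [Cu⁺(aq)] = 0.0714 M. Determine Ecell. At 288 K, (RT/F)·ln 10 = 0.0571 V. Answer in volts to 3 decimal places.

Since E°(Cu⁺/Cu) > E°(Cd²⁺/Cd), Cu⁺/Cu serves as the cathode.
The standard potential is +0.53 − (−0.40) = +0.93 V and the balanced reaction transfers n = 2 electrons.
The balanced reaction is 2 Cu⁺(aq) + Cd(s) → 2 Cu(s) + Cd²⁺(aq), so Q = [Cd²⁺(aq)] / [Cu⁺(aq)]^2 = 3.63 and log Q = 0.560.
By the Nernst equation, E = +0.93 − (0.0571/2)·(0.560) = +0.914 V.

+0.914 V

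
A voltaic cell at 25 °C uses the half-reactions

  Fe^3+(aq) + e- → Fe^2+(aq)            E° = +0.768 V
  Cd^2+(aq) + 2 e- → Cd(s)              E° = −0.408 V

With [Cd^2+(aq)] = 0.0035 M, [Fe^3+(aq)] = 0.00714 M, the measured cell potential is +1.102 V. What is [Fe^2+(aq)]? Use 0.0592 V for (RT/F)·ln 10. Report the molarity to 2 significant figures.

2.1 M

With Fe³⁺/Fe²⁺ at the cathode and Cd²⁺/Cd at the anode, E°cell = +0.768 − (−0.408) = +1.176 V (n = 2).
Rearranging E = E° − (0.0592/n)·log Q gives log Q = 2(+1.176 − (+1.102))/0.0592 = 2.500.
The balanced reaction is 2 Fe^3+(aq) + Cd(s) → 2 Fe^2+(aq) + Cd^2+(aq), so Q = ([Fe^2+(aq)]^2·[Cd^2+(aq)]) / [Fe^3+(aq)]^2.
Solving for the unknown gives log [Fe^2+(aq)] = 0.332, so [Fe^2+(aq)] ≈ 2.1 M.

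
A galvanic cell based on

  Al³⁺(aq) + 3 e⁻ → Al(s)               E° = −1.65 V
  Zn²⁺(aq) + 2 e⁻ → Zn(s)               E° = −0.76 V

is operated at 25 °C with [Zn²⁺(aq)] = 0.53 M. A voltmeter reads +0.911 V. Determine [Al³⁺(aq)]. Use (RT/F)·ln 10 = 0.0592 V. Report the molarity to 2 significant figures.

0.033 M

With Zn²⁺/Zn at the cathode and Al³⁺/Al at the anode, E°cell = −0.76 − (−1.65) = +0.89 V (n = 6).
Since E = E° − (0.0592/n)·log Q, log Q = n(E° − E)/0.0592 = −2.128.
Balancing electrons gives 3 Zn²⁺(aq) + 2 Al(s) → 3 Zn(s) + 2 Al³⁺(aq); thus Q = [Al³⁺(aq)]^2 / [Zn²⁺(aq)]^3.
Isolating [Al³⁺(aq)] in Q = 10^{−2.128} yields log [Al³⁺(aq)] = −1.478, i.e. 0.033 M.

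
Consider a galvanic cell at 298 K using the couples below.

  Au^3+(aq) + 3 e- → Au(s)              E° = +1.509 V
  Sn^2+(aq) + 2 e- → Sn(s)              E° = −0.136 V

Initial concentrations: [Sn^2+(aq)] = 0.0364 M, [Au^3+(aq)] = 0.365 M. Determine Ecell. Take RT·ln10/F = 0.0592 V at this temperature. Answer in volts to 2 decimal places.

Au³⁺/Au is reduced (cathode, E° = +1.509 V) and Sn²⁺/Sn is oxidized (anode).
The standard potential is +1.509 − (−0.136) = +1.645 V and the balanced reaction transfers n = 6 electrons.
For the overall reaction 2 Au^3+(aq) + 3 Sn(s) → 2 Au(s) + 3 Sn^2+(aq), Q = [Sn^2+(aq)]^3 / [Au^3+(aq)]^2 = 0.000362, giving log Q = −3.441.
By the Nernst equation, E = +1.645 − (0.0592/6)·(−3.441) = +1.68 V.

+1.68 V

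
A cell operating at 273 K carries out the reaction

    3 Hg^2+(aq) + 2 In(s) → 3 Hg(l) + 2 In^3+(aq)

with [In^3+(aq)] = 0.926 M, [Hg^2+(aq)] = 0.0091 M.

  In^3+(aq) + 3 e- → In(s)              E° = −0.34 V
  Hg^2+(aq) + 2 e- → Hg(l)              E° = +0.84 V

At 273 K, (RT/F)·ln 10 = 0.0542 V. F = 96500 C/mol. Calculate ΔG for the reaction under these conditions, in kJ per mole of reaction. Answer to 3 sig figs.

−652 kJ/mol

With Hg²⁺/Hg reduced at the cathode, E°cell = +0.84 − (−0.34) = +1.18 V and n = 6.
The reaction quotient is [In^3+(aq)]^2 / [Hg^2+(aq)]^3 = 1.14×10^6; by Nernst, E = +1.18 − (0.0542/6)(6.056) = +1.1253 V.
Then ΔG = −nFE = −6 × 96500 × +1.1253 J/mol = −652 kJ/mol.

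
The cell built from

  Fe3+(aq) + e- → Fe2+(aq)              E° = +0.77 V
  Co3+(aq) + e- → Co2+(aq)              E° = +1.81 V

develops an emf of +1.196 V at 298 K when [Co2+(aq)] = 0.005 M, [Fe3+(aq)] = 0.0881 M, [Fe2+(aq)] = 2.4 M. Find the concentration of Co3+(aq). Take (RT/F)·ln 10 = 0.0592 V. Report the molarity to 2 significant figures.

Co³⁺/Co²⁺ is the cathode (higher E°); E°cell = +1.81 − (+0.77) = +1.04 V with n = 1.
Since E = E° − (0.0592/n)·log Q, log Q = n(E° − E)/0.0592 = −2.635.
The balanced reaction is Co3+(aq) + Fe2+(aq) → Co2+(aq) + Fe3+(aq), so Q = ([Co2+(aq)]·[Fe3+(aq)]) / ([Co3+(aq)]·[Fe2+(aq)]).
Isolating [Co3+(aq)] in Q = 10^{−2.635} yields log [Co3+(aq)] = −1.101, i.e. 0.079 M.

0.079 M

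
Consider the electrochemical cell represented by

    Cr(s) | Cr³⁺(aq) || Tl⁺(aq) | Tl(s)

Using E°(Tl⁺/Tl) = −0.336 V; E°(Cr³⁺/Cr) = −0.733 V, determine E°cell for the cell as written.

+0.397 V

By convention the left-hand electrode in cell notation is the anode (oxidation) and the right-hand electrode is the cathode (reduction).
E°cell = E°(right) − E°(left) = −0.336 − (−0.733) = +0.397 V.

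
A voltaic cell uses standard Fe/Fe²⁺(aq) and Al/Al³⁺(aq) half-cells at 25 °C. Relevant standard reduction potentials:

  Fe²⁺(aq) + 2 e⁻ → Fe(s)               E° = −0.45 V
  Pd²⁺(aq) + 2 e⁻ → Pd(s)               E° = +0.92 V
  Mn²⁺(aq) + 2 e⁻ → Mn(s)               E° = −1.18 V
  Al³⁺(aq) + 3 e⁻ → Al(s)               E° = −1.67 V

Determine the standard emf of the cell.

+1.22 V

Of the two couples in this cell, the one with the more positive reduction potential is reduced at the cathode: here that is Fe²⁺/Fe (−0.45 V); Al³⁺/Al (−1.67 V) is the anode.
E°cell = E°(cathode) − E°(anode) = −0.45 − (−1.67) = +1.22 V.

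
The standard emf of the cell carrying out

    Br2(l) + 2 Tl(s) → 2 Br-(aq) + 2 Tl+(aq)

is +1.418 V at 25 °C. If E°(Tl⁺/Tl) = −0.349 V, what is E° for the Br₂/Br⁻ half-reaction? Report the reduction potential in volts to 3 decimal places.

In the reaction as written the Br₂/Br⁻ couple is reduced (cathode) and Tl⁺/Tl is oxidized (anode), so E°cell = E°(Br₂/Br⁻) − E°(Tl⁺/Tl).
E°(Br₂/Br⁻) = E°cell + E°(anode) = +1.418 + (−0.349) = +1.069 V.

+1.069 V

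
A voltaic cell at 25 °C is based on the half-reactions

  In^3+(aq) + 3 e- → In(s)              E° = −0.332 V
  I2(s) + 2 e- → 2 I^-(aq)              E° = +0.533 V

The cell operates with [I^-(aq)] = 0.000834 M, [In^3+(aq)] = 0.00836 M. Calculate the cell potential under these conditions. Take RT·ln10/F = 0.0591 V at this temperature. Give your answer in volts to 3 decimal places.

I₂/I⁻ is reduced (cathode, E° = +0.533 V) and In³⁺/In is oxidized (anode).
The standard potential is +0.533 − (−0.332) = +0.865 V and the balanced reaction transfers n = 6 electrons.
Balancing gives 3 I2(s) + 2 In(s) → 6 I^-(aq) + 2 In^3+(aq); hence Q = [I^-(aq)]^6·[In^3+(aq)]^2 = 2.35×10^−23 (log Q = −22.629).
E = E° − (0.0591/n)·log Q = +0.865 − (0.0591/6)(−22.629) = +1.088 V.

+1.088 V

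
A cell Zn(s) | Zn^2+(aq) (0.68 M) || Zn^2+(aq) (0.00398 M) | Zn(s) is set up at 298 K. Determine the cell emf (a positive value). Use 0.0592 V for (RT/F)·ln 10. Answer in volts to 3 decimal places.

For a concentration cell E°cell = 0, since both electrodes use the same couple.
The compartment with the higher Zn^2+(aq) concentration (0.68 M) acts as the cathode; ions are reduced there and produced at the dilute (0.00398 M) anode.
With n = 2, Ecell = −(0.0592/2)·log([dilute]/[conc]) = −(0.0592/2)·log(0.00398/0.68) = +0.066 V.

0.066 V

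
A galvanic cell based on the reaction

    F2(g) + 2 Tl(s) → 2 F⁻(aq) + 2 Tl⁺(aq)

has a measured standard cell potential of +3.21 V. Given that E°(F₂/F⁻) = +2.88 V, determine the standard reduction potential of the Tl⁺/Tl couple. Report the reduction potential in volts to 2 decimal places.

−0.33 V

In the reaction as written the F₂/F⁻ couple is reduced (cathode) and Tl⁺/Tl is oxidized (anode), so E°cell = E°(F₂/F⁻) − E°(Tl⁺/Tl).
E°(Tl⁺/Tl) = E°(cathode) − E°cell = +2.88 − (+3.21) = −0.33 V.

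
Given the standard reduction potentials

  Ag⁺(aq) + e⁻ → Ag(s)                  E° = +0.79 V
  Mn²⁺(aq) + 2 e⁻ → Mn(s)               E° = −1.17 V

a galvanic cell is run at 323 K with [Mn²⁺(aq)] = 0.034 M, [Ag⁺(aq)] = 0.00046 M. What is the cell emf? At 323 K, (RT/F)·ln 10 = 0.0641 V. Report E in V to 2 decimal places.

+1.79 V

The Ag⁺/Ag couple has the more positive E°, so it is the cathode; Mn²⁺/Mn is the anode.
E°cell = +0.79 − (−1.17) = +1.96 V, with n = 2 electrons transferred.
The balanced reaction is 2 Ag⁺(aq) + Mn(s) → 2 Ag(s) + Mn²⁺(aq), so Q = [Mn²⁺(aq)] / [Ag⁺(aq)]^2 = 1.61×10^5 and log Q = 5.206.
Applying E = E° − (RT ln10/nF)·log Q gives +1.96 − (0.0641/2)(5.206) = +1.79 V.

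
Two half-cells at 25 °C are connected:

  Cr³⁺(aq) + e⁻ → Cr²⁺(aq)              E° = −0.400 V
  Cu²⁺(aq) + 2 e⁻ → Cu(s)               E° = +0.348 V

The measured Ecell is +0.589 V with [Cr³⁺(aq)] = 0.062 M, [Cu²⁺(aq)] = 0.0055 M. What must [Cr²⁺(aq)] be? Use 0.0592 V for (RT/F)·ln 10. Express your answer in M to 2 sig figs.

With Cu²⁺/Cu at the cathode and Cr³⁺/Cr²⁺ at the anode, E°cell = +0.348 − (−0.400) = +0.748 V (n = 2).
From the Nernst equation, log Q = n(E° − E)/0.0592 = 2·(+0.748 − (+0.589))/0.0592 = 5.372.
The balanced reaction is Cu²⁺(aq) + 2 Cr²⁺(aq) → Cu(s) + 2 Cr³⁺(aq), so Q = [Cr³⁺(aq)]^2 / ([Cu²⁺(aq)]·[Cr²⁺(aq)]^2).
Isolating [Cr²⁺(aq)] in Q = 10^{5.372} yields log [Cr²⁺(aq)] = −2.764, i.e. 0.0017 M.

0.0017 M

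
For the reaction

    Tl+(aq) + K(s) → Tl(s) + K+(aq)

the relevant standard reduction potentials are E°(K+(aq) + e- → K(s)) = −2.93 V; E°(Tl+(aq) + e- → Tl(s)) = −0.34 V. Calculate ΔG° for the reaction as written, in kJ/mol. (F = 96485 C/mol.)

In the reaction as written Tl+(aq) is reduced, so the Tl⁺/Tl couple is the cathode and K⁺/K is the anode.
E°cell = −0.34 − (−2.93) = +2.59 V; balancing electrons gives n = 1.
ΔG° = −nFE°cell = −(1)(96485)(+2.59) J/mol = −250 kJ/mol.

−250 kJ/mol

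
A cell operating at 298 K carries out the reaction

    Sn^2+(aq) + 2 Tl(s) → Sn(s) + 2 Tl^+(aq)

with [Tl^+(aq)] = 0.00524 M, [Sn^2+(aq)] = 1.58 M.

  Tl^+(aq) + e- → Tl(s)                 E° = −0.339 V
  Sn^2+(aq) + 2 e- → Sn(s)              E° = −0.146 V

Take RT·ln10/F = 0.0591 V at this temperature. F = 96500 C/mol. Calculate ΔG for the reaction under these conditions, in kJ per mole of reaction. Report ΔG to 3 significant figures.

−64.4 kJ/mol

The standard cell potential is −0.146 − (−0.339) = +0.193 V, with n = 2 electrons in the balanced equation.
Q = [Tl^+(aq)]^2 / [Sn^2+(aq)] = 1.74×10^−5, so log Q = −4.760 and E = +0.193 − (0.0591/2)(−4.760) = +0.3337 V.
Finally ΔG = −nFE = −(2)(96500 C/mol)(+0.3337 V) = −64.4 kJ/mol.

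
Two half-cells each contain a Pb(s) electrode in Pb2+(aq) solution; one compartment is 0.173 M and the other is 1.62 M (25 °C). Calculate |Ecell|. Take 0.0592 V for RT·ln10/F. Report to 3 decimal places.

0.029 V

For a concentration cell E°cell = 0, since both electrodes use the same couple.
The compartment with the higher Pb2+(aq) concentration (1.62 M) acts as the cathode; ions are reduced there and produced at the dilute (0.173 M) anode.
With n = 2, Ecell = −(0.0592/2)·log([dilute]/[conc]) = −(0.0592/2)·log(0.173/1.62) = +0.029 V.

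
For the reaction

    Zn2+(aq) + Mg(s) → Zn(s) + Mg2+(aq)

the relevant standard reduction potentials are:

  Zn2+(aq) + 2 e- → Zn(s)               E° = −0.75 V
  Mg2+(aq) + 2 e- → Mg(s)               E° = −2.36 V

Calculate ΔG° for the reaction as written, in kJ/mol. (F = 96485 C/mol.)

In the reaction as written Zn2+(aq) is reduced, so the Zn²⁺/Zn couple is the cathode and Mg²⁺/Mg is the anode.
E°cell = −0.75 − (−2.36) = +1.61 V; balancing electrons gives n = 2.
ΔG° = −nFE°cell = −(2)(96485)(+1.61) J/mol = −311 kJ/mol.

−311 kJ/mol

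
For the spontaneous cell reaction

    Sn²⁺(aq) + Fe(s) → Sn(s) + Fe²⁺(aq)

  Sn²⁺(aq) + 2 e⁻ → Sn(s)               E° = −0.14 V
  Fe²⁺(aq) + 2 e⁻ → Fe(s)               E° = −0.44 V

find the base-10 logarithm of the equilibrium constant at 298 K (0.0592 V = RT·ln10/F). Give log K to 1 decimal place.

log K = 10.1

The Sn²⁺/Sn couple is reduced (cathode); E°cell = −0.14 − (−0.44) = +0.30 V with n = 2.
At equilibrium E = 0, so log K = nE°cell / 0.0592 = (2)(+0.30) / 0.0592 = 10.1.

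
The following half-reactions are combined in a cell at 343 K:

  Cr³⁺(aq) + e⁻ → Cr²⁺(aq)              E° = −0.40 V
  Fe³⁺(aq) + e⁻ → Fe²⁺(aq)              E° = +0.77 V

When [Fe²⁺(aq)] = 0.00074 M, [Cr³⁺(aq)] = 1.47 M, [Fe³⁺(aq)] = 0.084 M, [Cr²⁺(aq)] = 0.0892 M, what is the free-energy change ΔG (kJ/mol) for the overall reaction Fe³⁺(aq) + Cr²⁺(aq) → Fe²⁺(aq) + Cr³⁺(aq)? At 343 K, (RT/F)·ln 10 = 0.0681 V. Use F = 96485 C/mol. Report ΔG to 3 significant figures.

With Fe³⁺/Fe²⁺ reduced at the cathode, E°cell = +0.77 − (−0.40) = +1.17 V and n = 1.
Here Q = ([Fe²⁺(aq)]·[Cr³⁺(aq)]) / ([Fe³⁺(aq)]·[Cr²⁺(aq)]) = 0.145 (log Q = −0.838), giving E = +1.17 − (0.0681/1)·(−0.838) = +1.2271 V.
ΔG = −nFE = −(1)(96485)(+1.2271) J/mol = −118 kJ/mol.

−118 kJ/mol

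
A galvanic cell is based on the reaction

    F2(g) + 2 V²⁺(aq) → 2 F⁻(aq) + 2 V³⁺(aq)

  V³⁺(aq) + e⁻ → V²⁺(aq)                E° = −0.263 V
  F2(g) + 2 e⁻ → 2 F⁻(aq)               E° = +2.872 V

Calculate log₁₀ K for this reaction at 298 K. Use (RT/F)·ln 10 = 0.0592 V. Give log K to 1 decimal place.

The F₂/F⁻ couple is reduced (cathode); E°cell = +2.872 − (−0.263) = +3.135 V with n = 2.
At equilibrium E = 0, so log K = nE°cell / 0.0592 = (2)(+3.135) / 0.0592 = 105.9.

log K = 105.9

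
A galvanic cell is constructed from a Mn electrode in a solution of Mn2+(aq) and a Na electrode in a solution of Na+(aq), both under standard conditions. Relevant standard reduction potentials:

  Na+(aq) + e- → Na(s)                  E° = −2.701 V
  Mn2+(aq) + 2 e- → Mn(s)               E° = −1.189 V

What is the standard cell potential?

+1.512 V

The Mn²⁺/Mn couple has the higher E°, so Mn ion is reduced (cathode) and Na is oxidized (anode).
E°cell = E°(cathode) − E°(anode) = −1.189 − (−2.701) = +1.512 V.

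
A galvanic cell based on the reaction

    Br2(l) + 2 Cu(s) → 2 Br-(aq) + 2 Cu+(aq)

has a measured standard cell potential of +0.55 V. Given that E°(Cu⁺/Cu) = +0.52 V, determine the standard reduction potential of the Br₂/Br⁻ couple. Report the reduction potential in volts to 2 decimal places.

In the reaction as written the Br₂/Br⁻ couple is reduced (cathode) and Cu⁺/Cu is oxidized (anode), so E°cell = E°(Br₂/Br⁻) − E°(Cu⁺/Cu).
E°(Br₂/Br⁻) = E°cell + E°(anode) = +0.55 + (+0.52) = +1.07 V.

+1.07 V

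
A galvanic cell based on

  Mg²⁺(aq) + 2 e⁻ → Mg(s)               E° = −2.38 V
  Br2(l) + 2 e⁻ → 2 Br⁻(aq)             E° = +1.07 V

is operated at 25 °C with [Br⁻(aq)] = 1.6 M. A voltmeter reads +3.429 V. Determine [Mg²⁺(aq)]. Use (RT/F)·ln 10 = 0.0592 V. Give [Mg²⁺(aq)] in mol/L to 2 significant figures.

2.0 M

The Br₂/Br⁻ couple has the larger reduction potential, so it is the cathode: E°cell = +1.07 − (−2.38) = +3.45 V and n = 2.
Since E = E° − (0.0592/n)·log Q, log Q = n(E° − E)/0.0592 = 0.709.
The balanced reaction is Br2(l) + Mg(s) → 2 Br⁻(aq) + Mg²⁺(aq), so Q = [Br⁻(aq)]^2·[Mg²⁺(aq)].
Substituting the known concentrations and solving, log [Mg²⁺(aq)] = 0.301 and [Mg²⁺(aq)] = 2.0 M.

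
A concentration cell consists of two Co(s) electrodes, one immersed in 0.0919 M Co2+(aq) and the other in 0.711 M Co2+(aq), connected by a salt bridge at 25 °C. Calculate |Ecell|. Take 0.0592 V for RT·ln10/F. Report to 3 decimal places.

For a concentration cell E°cell = 0, since both electrodes use the same couple.
The compartment with the higher Co2+(aq) concentration (0.711 M) acts as the cathode; ions are reduced there and produced at the dilute (0.0919 M) anode.
With n = 2, Ecell = −(0.0592/2)·log([dilute]/[conc]) = −(0.0592/2)·log(0.0919/0.711) = +0.026 V.

0.026 V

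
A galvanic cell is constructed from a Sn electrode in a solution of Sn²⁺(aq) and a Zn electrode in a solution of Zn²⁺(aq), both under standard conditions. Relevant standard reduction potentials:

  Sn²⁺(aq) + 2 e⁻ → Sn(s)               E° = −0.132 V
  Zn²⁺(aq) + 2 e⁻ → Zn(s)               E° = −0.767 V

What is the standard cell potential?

+0.635 V

The Sn²⁺/Sn couple has the higher E°, so Sn ion is reduced (cathode) and Zn is oxidized (anode).
E°cell = E°(cathode) − E°(anode) = −0.132 − (−0.767) = +0.635 V.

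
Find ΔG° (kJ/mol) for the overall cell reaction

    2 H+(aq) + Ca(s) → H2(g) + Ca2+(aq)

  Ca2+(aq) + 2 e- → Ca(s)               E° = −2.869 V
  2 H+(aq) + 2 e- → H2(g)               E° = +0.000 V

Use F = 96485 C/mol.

In the reaction as written H+(aq) is reduced, so the 2H⁺/H₂ couple is the cathode and Ca²⁺/Ca is the anode.
E°cell = +0.000 − (−2.869) = +2.869 V; balancing electrons gives n = 2.
ΔG° = −nFE°cell = −(2)(96485)(+2.869) J/mol = −554 kJ/mol.

−554 kJ/mol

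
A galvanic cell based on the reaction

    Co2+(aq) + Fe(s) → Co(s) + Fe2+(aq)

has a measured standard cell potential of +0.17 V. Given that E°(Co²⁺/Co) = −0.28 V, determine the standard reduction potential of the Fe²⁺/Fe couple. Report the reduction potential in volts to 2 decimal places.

In the reaction as written the Co²⁺/Co couple is reduced (cathode) and Fe²⁺/Fe is oxidized (anode), so E°cell = E°(Co²⁺/Co) − E°(Fe²⁺/Fe).
E°(Fe²⁺/Fe) = E°(cathode) − E°cell = −0.28 − (+0.17) = −0.45 V.

−0.45 V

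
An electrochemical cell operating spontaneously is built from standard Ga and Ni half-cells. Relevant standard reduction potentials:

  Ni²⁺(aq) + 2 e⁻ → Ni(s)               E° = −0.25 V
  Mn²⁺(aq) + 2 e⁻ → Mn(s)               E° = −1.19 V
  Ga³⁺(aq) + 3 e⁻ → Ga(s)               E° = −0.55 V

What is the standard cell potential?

Of the two couples in this cell, the one with the more positive reduction potential is reduced at the cathode: here that is Ni²⁺/Ni (−0.25 V); Ga³⁺/Ga (−0.55 V) is the anode.
E°cell = E°(cathode) − E°(anode) = −0.25 − (−0.55) = +0.30 V.

+0.30 V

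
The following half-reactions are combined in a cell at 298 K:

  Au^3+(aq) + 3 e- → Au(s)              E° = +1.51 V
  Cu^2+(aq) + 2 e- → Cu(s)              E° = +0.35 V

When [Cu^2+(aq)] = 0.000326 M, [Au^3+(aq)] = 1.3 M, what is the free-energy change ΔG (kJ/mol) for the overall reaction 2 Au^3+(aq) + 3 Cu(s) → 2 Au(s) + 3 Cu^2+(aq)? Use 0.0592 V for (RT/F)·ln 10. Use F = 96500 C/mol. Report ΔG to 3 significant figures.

−733 kJ/mol

The standard cell potential is +1.51 − (+0.35) = +1.16 V, with n = 6 electrons in the balanced equation.
The reaction quotient is [Cu^2+(aq)]^3 / [Au^3+(aq)]^2 = 2.05×10^−11; by Nernst, E = +1.16 − (0.0592/6)(−10.688) = +1.2655 V.
ΔG = −nFE = −(6)(96500)(+1.2655) J/mol = −733 kJ/mol.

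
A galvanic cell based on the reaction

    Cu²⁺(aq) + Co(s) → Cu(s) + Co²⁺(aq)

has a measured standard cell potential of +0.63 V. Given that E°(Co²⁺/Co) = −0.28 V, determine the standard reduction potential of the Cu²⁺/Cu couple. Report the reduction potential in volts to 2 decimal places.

+0.35 V

In the reaction as written the Cu²⁺/Cu couple is reduced (cathode) and Co²⁺/Co is oxidized (anode), so E°cell = E°(Cu²⁺/Cu) − E°(Co²⁺/Co).
E°(Cu²⁺/Cu) = E°cell + E°(anode) = +0.63 + (−0.28) = +0.35 V.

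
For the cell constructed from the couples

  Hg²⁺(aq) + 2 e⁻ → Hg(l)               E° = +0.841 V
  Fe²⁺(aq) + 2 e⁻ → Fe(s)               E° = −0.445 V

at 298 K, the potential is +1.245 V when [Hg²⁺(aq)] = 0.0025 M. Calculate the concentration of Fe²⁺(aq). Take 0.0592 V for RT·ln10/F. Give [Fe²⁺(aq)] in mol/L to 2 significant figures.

The Hg²⁺/Hg couple has the larger reduction potential, so it is the cathode: E°cell = +0.841 − (−0.445) = +1.286 V and n = 2.
Rearranging E = E° − (0.0592/n)·log Q gives log Q = 2(+1.286 − (+1.245))/0.0592 = 1.385.
Balancing electrons gives Hg²⁺(aq) + Fe(s) → Hg(l) + Fe²⁺(aq); thus Q = [Fe²⁺(aq)] / [Hg²⁺(aq)].
Substituting the known concentrations and solving, log [Fe²⁺(aq)] = −1.217 and [Fe²⁺(aq)] = 0.061 M.

0.061 M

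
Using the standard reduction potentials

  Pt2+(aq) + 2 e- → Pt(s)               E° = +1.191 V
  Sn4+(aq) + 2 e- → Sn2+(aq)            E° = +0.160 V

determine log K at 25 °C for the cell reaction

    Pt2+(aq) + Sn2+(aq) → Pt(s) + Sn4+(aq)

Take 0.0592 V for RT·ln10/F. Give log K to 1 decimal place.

log K = 34.8

The Pt²⁺/Pt couple is reduced (cathode); E°cell = +1.191 − (+0.160) = +1.031 V with n = 2.
At equilibrium E = 0, so log K = nE°cell / 0.0592 = (2)(+1.031) / 0.0592 = 34.8.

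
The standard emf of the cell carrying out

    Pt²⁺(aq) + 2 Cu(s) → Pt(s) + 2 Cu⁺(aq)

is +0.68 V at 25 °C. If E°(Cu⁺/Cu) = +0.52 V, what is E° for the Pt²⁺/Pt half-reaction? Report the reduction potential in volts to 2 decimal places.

+1.20 V

In the reaction as written the Pt²⁺/Pt couple is reduced (cathode) and Cu⁺/Cu is oxidized (anode), so E°cell = E°(Pt²⁺/Pt) − E°(Cu⁺/Cu).
E°(Pt²⁺/Pt) = E°cell + E°(anode) = +0.68 + (+0.52) = +1.20 V.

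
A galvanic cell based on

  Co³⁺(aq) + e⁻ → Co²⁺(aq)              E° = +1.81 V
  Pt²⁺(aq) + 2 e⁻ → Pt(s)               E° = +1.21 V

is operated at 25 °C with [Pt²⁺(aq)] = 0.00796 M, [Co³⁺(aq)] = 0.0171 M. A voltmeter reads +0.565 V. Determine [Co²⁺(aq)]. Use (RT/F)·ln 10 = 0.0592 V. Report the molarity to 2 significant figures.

0.75 M

The Co³⁺/Co²⁺ couple has the larger reduction potential, so it is the cathode: E°cell = +1.81 − (+1.21) = +0.60 V and n = 2.
Since E = E° − (0.0592/n)·log Q, log Q = n(E° − E)/0.0592 = 1.182.
For 2 Co³⁺(aq) + Pt(s) → 2 Co²⁺(aq) + Pt²⁺(aq), the reaction quotient is Q = ([Co²⁺(aq)]^2·[Pt²⁺(aq)]) / [Co³⁺(aq)]^2.
Isolating [Co²⁺(aq)] in Q = 10^{1.182} yields log [Co²⁺(aq)] = −0.126, i.e. 0.75 M.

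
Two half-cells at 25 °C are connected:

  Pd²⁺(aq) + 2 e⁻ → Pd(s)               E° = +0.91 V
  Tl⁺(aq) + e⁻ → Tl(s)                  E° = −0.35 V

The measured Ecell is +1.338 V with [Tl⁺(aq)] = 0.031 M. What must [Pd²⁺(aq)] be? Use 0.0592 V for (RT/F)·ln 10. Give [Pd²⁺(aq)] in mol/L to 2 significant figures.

With Pd²⁺/Pd at the cathode and Tl⁺/Tl at the anode, E°cell = +0.91 − (−0.35) = +1.26 V (n = 2).
Since E = E° − (0.0592/n)·log Q, log Q = n(E° − E)/0.0592 = −2.635.
The balanced reaction is Pd²⁺(aq) + 2 Tl(s) → Pd(s) + 2 Tl⁺(aq), so Q = [Tl⁺(aq)]^2 / [Pd²⁺(aq)].
Isolating [Pd²⁺(aq)] in Q = 10^{−2.635} yields log [Pd²⁺(aq)] = −0.382, i.e. 0.41 M.

0.41 M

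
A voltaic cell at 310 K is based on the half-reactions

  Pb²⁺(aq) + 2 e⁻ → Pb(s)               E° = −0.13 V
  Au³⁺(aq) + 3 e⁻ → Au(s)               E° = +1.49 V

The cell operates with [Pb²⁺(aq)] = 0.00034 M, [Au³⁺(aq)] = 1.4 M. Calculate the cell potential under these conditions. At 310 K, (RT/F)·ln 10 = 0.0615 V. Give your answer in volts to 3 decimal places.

+1.730 V

Since E°(Au³⁺/Au) > E°(Pb²⁺/Pb), Au³⁺/Au serves as the cathode.
E°cell = E°cat − E°an = +1.49 − (−0.13) = +1.62 V; n = 6.
For the overall reaction 2 Au³⁺(aq) + 3 Pb(s) → 2 Au(s) + 3 Pb²⁺(aq), Q = [Pb²⁺(aq)]^3 / [Au³⁺(aq)]^2 = 2.01×10^−11, giving log Q = −10.698.
Applying E = E° − (RT ln10/nF)·log Q gives +1.62 − (0.0615/6)(−10.698) = +1.730 V.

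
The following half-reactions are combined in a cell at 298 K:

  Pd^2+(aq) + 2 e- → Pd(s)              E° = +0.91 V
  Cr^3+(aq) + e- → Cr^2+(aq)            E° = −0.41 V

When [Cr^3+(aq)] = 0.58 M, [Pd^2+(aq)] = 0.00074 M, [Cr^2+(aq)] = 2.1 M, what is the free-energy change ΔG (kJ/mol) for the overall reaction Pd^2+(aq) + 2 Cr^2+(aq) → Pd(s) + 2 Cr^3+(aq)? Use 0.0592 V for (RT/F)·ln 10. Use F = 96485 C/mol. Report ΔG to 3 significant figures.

−243 kJ/mol

The standard cell potential is +0.91 − (−0.41) = +1.32 V, with n = 2 electrons in the balanced equation.
The reaction quotient is [Cr^3+(aq)]^2 / ([Pd^2+(aq)]·[Cr^2+(aq)]^2) = 103; by Nernst, E = +1.32 − (0.0592/2)(2.013) = +1.2604 V.
ΔG = −nFE = −(2)(96485)(+1.2604) J/mol = −243 kJ/mol.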